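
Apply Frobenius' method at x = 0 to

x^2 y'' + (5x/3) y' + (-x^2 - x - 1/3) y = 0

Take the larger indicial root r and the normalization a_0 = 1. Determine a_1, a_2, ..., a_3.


Write in Frobenius form y'' + (p(x)/x) y' + (q(x)/x^2) y = 0:
  p(x) = 5/3,  q(x) = -x^2 - x - 1/3.
Indicial equation: r(r-1) + (5/3) r + (-1/3) = 0 -> roots r_1 = 1/3, r_2 = -1.
Take r = r_1 = 1/3. Let y(x) = x^r sum_{n>=0} a_n x^n with a_0 = 1.
Substitute y = x^r sum a_n x^n and match x^{r+n}. The recurrence is
  D(n) a_n - 1 a_{n-1} - 1 a_{n-2} = 0,  where D(n) = (r+n)(r+n-1) + (5/3)(r+n) + (-1/3).
  a_n = [1 a_{n-1} + 1 a_{n-2}] / D(n).
Since the indicial polynomial factors as (r - r_1)(r - r_2), D(n) = (r_1 + n - r_1)(r_1 + n - r_2) = n(n + 4/3).
Evaluating step by step (a_0 = 1):
  n = 1: D(1) = 1(1 + 4/3) = 7/3; numerator = 1(1) = 1; a_1 = (1)/(7/3) = 3/7
  n = 2: D(2) = 2(2 + 4/3) = 20/3; numerator = 1(3/7) + 1(1) = 10/7; a_2 = (10/7)/(20/3) = 3/14
  n = 3: D(3) = 3(3 + 4/3) = 13; numerator = 1(3/14) + 1(3/7) = 9/14; a_3 = (9/14)/(13) = 9/182

r = 1/3; a_0 = 1; a_1 = 3/7; a_2 = 3/14; a_3 = 9/182


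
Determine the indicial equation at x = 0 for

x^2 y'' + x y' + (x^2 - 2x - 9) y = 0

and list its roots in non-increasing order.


Divide by x^2 to reach normal form y'' + P_1(x) y' + P_2(x) y = 0 with P_1(x) = 1/x and P_2(x) = 1 - 2/x - 9/x^2.
x = 0 is a singular point because the y'-coefficient 1/x has a pole at x = 0 and the y-coefficient 1 - 2/x - 9/x^2 has a pole at x = 0.
It is a regular singular point because x P_1(x) = p(x) = 1 and x^2 P_2(x) = q(x) = x^2 - 2x - 9 are polynomials, hence analytic at x = 0.
p(0) = 1,  q(0) = -9.
Indicial equation: r(r-1) + p(0) r + q(0) = 0, i.e. r^2 + (p(0) - 1) r + q(0) = 0, i.e. r^2 - 9 = 0.
Discriminant: (0)^2 - 4(-9) = 36, so r = (0 ± 6)/2.
Solving: r_1 = 3, r_2 = -3.

indicial: r^2 - 9 = 0; roots r_1 = 3, r_2 = -3


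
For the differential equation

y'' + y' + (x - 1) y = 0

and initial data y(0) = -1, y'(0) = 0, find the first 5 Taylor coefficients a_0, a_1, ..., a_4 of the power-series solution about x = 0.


Ansatz: y(x) = sum_{n>=0} a_n x^n, so y'(x) = sum_{n>=1} n a_n x^(n-1) and y''(x) = sum_{n>=2} n(n-1) a_n x^(n-2).
Substitute into P(x) y'' + Q(x) y' + R(x) y = 0 with P(x) = 1, Q(x) = 1, R(x) = x - 1, and match powers of x.
Initial conditions: a_0 = -1, a_1 = 0.
Setting the coefficient of each power of x to zero and solving order by order (substituting the coefficients already found):
  x^0: 2 a_2 + a_1 - a_0 = 0  ->  2 a_2 = -a_1 + a_0 = -1  ->  a_2 = -1/2
  x^1: 6 a_3 + 2 a_2 - a_1 + a_0 = 0  ->  6 a_3 = -2 a_2 + a_1 - a_0 = 2  ->  a_3 = 1/3
  x^2: 12 a_4 + 3 a_3 - a_2 + a_1 = 0  ->  12 a_4 = -3 a_3 + a_2 - a_1 = -3/2  ->  a_4 = -1/8
Truncated series: y(x) = -1 - (1/2) x^2 + (1/3) x^3 - (1/8) x^4 + O(x^5).

a_0 = -1; a_1 = 0; a_2 = -1/2; a_3 = 1/3; a_4 = -1/8


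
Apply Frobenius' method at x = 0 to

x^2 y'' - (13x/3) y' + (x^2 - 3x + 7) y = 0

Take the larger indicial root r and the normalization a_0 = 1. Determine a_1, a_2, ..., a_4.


Write in Frobenius form y'' + (p(x)/x) y' + (q(x)/x^2) y = 0:
  p(x) = -13/3,  q(x) = x^2 - 3x + 7.
Indicial equation: r(r-1) + (-13/3) r + (7) = 0 -> roots r_1 = 3, r_2 = 7/3.
Take r = r_1 = 3. Let y(x) = x^r sum_{n>=0} a_n x^n with a_0 = 1.
Substitute y = x^r sum a_n x^n and match x^{r+n}. The recurrence is
  D(n) a_n - 3 a_{n-1} + 1 a_{n-2} = 0,  where D(n) = (r+n)(r+n-1) + (-13/3)(r+n) + (7).
  a_n = [3 a_{n-1} - 1 a_{n-2}] / D(n).
Since the indicial polynomial factors as (r - r_1)(r - r_2), D(n) = (r_1 + n - r_1)(r_1 + n - r_2) = n(n + 2/3).
Evaluating step by step (a_0 = 1):
  n = 1: D(1) = 1(1 + 2/3) = 5/3; numerator = 3(1) = 3; a_1 = (3)/(5/3) = 9/5
  n = 2: D(2) = 2(2 + 2/3) = 16/3; numerator = 3(9/5) - 1(1) = 22/5; a_2 = (22/5)/(16/3) = 33/40
  n = 3: D(3) = 3(3 + 2/3) = 11; numerator = 3(33/40) - 1(9/5) = 27/40; a_3 = (27/40)/(11) = 27/440
  n = 4: D(4) = 4(4 + 2/3) = 56/3; numerator = 3(27/440) - 1(33/40) = -141/220; a_4 = (-141/220)/(56/3) = -423/12320

r = 3; a_0 = 1; a_1 = 9/5; a_2 = 33/40; a_3 = 27/440; a_4 = -423/12320


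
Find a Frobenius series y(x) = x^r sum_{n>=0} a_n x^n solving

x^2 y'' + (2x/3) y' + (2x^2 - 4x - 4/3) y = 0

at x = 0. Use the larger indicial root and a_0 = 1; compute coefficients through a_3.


Write in Frobenius form y'' + (p(x)/x) y' + (q(x)/x^2) y = 0:
  p(x) = 2/3,  q(x) = 2x^2 - 4x - 4/3.
Indicial equation: r(r-1) + (2/3) r + (-4/3) = 0 -> roots r_1 = 4/3, r_2 = -1.
Take r = r_1 = 4/3. Let y(x) = x^r sum_{n>=0} a_n x^n with a_0 = 1.
Substitute y = x^r sum a_n x^n and match x^{r+n}. The recurrence is
  D(n) a_n - 4 a_{n-1} + 2 a_{n-2} = 0,  where D(n) = (r+n)(r+n-1) + (2/3)(r+n) + (-4/3).
  a_n = [4 a_{n-1} - 2 a_{n-2}] / D(n).
Since the indicial polynomial factors as (r - r_1)(r - r_2), D(n) = (r_1 + n - r_1)(r_1 + n - r_2) = n(n + 7/3).
Evaluating step by step (a_0 = 1):
  n = 1: D(1) = 1(1 + 7/3) = 10/3; numerator = 4(1) = 4; a_1 = (4)/(10/3) = 6/5
  n = 2: D(2) = 2(2 + 7/3) = 26/3; numerator = 4(6/5) - 2(1) = 14/5; a_2 = (14/5)/(26/3) = 21/65
  n = 3: D(3) = 3(3 + 7/3) = 16; numerator = 4(21/65) - 2(6/5) = -72/65; a_3 = (-72/65)/(16) = -9/130

r = 4/3; a_0 = 1; a_1 = 6/5; a_2 = 21/65; a_3 = -9/130


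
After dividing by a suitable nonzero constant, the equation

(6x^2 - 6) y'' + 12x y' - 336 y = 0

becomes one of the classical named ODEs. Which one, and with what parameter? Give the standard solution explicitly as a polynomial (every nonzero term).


All three coefficients share the factor -6; dividing through by -6 gives  (1 - x^2) y'' - 2x y' + 56 y = 0.
This matches the Legendre equation (1 - x^2) y'' - 2x y' + n(n+1) y = 0 (note the -2x y' term) with n(n+1) = 56, so n = 7; the polynomial solution is P_7(x).
With y = sum_k a_k x^k, matching x^k gives (k+2)(k+1) a_{k+2} = [k(k+1) - n(n+1)] a_k = (k - 7)(k + 8) a_k. The right side vanishes at k = 7, so the series with the parity of 7 terminates at degree 7.
Standard normalization (P_n(1) = 1): leading coefficient (2n)!/(2^n (n!)^2) = 87178291200/(128*25401600) = 429/16, so a_7 = 429/16. Work downward with a_k = (k+1)(k+2) a_{k+2} / ((k - 7)(k + 8)):
  a_5 = (6)(7)(429/16) / ((5 - 7)(5 + 8)) = (9009/8)/(-26) = -693/16
  a_3 = (4)(5)(-693/16) / ((3 - 7)(3 + 8)) = (-3465/4)/(-44) = 315/16
  a_1 = (2)(3)(315/16) / ((1 - 7)(1 + 8)) = (945/8)/(-54) = -35/16
Hence P_7(x) = 429 x^7/16 - 693 x^5/16 + 315 x^3/16 - 35 x/16.

P_7(x); series = 429 x^7/16 - 693 x^5/16 + 315 x^3/16 - 35 x/16


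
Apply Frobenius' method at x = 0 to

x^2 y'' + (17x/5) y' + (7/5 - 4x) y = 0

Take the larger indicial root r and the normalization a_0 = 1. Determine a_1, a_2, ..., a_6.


Write in Frobenius form y'' + (p(x)/x) y' + (q(x)/x^2) y = 0:
  p(x) = 17/5,  q(x) = 7/5 - 4x.
Indicial equation: r(r-1) + (17/5) r + (7/5) = 0 -> roots r_1 = -1, r_2 = -7/5.
Take r = r_1 = -1. Let y(x) = x^r sum_{n>=0} a_n x^n with a_0 = 1.
Substitute y = x^r sum a_n x^n and match x^{r+n}. The recurrence is
  D(n) a_n - 4 a_{n-1} = 0,  where D(n) = (r+n)(r+n-1) + (17/5)(r+n) + (7/5).
  a_n = 4 / D(n) * a_{n-1}.
Since the indicial polynomial factors as (r - r_1)(r - r_2), D(n) = (r_1 + n - r_1)(r_1 + n - r_2) = n(n + 2/5).
Evaluating step by step (a_0 = 1):
  n = 1: D(1) = 1(1 + 2/5) = 7/5; numerator = 4(1) = 4; a_1 = (4)/(7/5) = 20/7
  n = 2: D(2) = 2(2 + 2/5) = 24/5; numerator = 4(20/7) = 80/7; a_2 = (80/7)/(24/5) = 50/21
  n = 3: D(3) = 3(3 + 2/5) = 51/5; numerator = 4(50/21) = 200/21; a_3 = (200/21)/(51/5) = 1000/1071
  n = 4: D(4) = 4(4 + 2/5) = 88/5; numerator = 4(1000/1071) = 4000/1071; a_4 = (4000/1071)/(88/5) = 2500/11781
  n = 5: D(5) = 5(5 + 2/5) = 27; numerator = 4(2500/11781) = 10000/11781; a_5 = (10000/11781)/(27) = 10000/318087
  n = 6: D(6) = 6(6 + 2/5) = 192/5; numerator = 4(10000/318087) = 40000/318087; a_6 = (40000/318087)/(192/5) = 3125/954261

r = -1; a_0 = 1; a_1 = 20/7; a_2 = 50/21; a_3 = 1000/1071; a_4 = 2500/11781; a_5 = 10000/318087; a_6 = 3125/954261


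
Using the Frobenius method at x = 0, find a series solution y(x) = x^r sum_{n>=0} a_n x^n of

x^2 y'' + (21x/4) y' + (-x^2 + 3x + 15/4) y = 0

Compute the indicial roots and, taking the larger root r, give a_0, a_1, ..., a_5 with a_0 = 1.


Write in Frobenius form y'' + (p(x)/x) y' + (q(x)/x^2) y = 0:
  p(x) = 21/4,  q(x) = -x^2 + 3x + 15/4.
Indicial equation: r(r-1) + (21/4) r + (15/4) = 0 -> roots r_1 = -5/4, r_2 = -3.
Take r = r_1 = -5/4. Let y(x) = x^r sum_{n>=0} a_n x^n with a_0 = 1.
Substitute y = x^r sum a_n x^n and match x^{r+n}. The recurrence is
  D(n) a_n + 3 a_{n-1} - 1 a_{n-2} = 0,  where D(n) = (r+n)(r+n-1) + (21/4)(r+n) + (15/4).
  a_n = [-3 a_{n-1} + 1 a_{n-2}] / D(n).
Since the indicial polynomial factors as (r - r_1)(r - r_2), D(n) = (r_1 + n - r_1)(r_1 + n - r_2) = n(n + 7/4).
Evaluating step by step (a_0 = 1):
  n = 1: D(1) = 1(1 + 7/4) = 11/4; numerator = -3(1) = -3; a_1 = (-3)/(11/4) = -12/11
  n = 2: D(2) = 2(2 + 7/4) = 15/2; numerator = -3(-12/11) + 1(1) = 47/11; a_2 = (47/11)/(15/2) = 94/165
  n = 3: D(3) = 3(3 + 7/4) = 57/4; numerator = -3(94/165) + 1(-12/11) = -14/5; a_3 = (-14/5)/(57/4) = -56/285
  n = 4: D(4) = 4(4 + 7/4) = 23; numerator = -3(-56/285) + 1(94/165) = 3634/3135; a_4 = (3634/3135)/(23) = 158/3135
  n = 5: D(5) = 5(5 + 7/4) = 135/4; numerator = -3(158/3135) + 1(-56/285) = -218/627; a_5 = (-218/627)/(135/4) = -872/84645

r = -5/4; a_0 = 1; a_1 = -12/11; a_2 = 94/165; a_3 = -56/285; a_4 = 158/3135; a_5 = -872/84645


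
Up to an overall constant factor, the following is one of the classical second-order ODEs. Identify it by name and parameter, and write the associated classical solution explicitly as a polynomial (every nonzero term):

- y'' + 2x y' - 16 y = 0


All three coefficients share the factor -1; dividing through by -1 gives  y'' - 2x y' + 16 y = 0.
This matches the Hermite equation y'' - 2x y' + 2n y = 0 with 2n = 16, so n = 8; the polynomial solution is H_8(x).
With y = sum_k a_k x^k, matching x^k gives (k+2)(k+1) a_{k+2} = 2(k - n) a_k = 2(k - 8) a_k. The right side vanishes at k = 8, so the series with the parity of 8 terminates at degree 8.
Standard normalization: leading coefficient of H_n is 2^n, so a_8 = 2^8 = 256. Work downward with a_k = (k+1)(k+2) a_{k+2} / (2(k - n)):
  a_6 = (7)(8)(256) / (2(6 - 8)) = 14336/(-4) = -3584
  a_4 = (5)(6)(-3584) / (2(4 - 8)) = -107520/(-8) = 13440
  a_2 = (3)(4)(13440) / (2(2 - 8)) = 161280/(-12) = -13440
  a_0 = (1)(2)(-13440) / (2(0 - 8)) = -26880/(-16) = 1680
Hence H_8(x) = 256 x^8 - 3584 x^6 + 13440 x^4 - 13440 x^2 + 1680.

H_8(x); series = 256 x^8 - 3584 x^6 + 13440 x^4 - 13440 x^2 + 1680


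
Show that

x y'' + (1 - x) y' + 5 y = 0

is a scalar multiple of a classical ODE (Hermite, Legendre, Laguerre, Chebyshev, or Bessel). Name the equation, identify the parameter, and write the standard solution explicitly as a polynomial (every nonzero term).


The equation is already in a standard form:  x y'' + (1 - x) y' + 5 y = 0.
This matches the Laguerre equation x y'' + (1 - x) y' + n y = 0 with n = 5; the polynomial solution is L_5(x).
With y = sum_k a_k x^k, matching x^k gives (k+1)k a_{k+1} + (k+1) a_{k+1} - k a_k + n a_k = 0, i.e. (k+1)^2 a_{k+1} = (k - n) a_k = (k - 5) a_k. The right side vanishes at k = 5, so the series terminates at degree 5.
Standard normalization L_n(0) = 1 gives a_0 = 1. Work upward with a_{k+1} = (k - 5) a_k / (k+1)^2:
  a_1 = (0 - 5)(1) / 1^2 = -5/1 = -5
  a_2 = (1 - 5)(-5) / 2^2 = 20/4 = 5
  a_3 = (2 - 5)(5) / 3^2 = -15/9 = -5/3
  a_4 = (3 - 5)(-5/3) / 4^2 = (10/3)/16 = 5/24
  a_5 = (4 - 5)(5/24) / 5^2 = (-5/24)/25 = -1/120
Hence L_5(x) = -x^5/120 + 5 x^4/24 - 5 x^3/3 + 5 x^2 - 5 x + 1.

L_5(x); series = -x^5/120 + 5 x^4/24 - 5 x^3/3 + 5 x^2 - 5 x + 1


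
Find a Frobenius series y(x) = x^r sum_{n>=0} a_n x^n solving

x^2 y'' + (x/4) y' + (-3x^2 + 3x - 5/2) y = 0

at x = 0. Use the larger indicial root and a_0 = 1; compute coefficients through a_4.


Write in Frobenius form y'' + (p(x)/x) y' + (q(x)/x^2) y = 0:
  p(x) = 1/4,  q(x) = -3x^2 + 3x - 5/2.
Indicial equation: r(r-1) + (1/4) r + (-5/2) = 0 -> roots r_1 = 2, r_2 = -5/4.
Take r = r_1 = 2. Let y(x) = x^r sum_{n>=0} a_n x^n with a_0 = 1.
Substitute y = x^r sum a_n x^n and match x^{r+n}. The recurrence is
  D(n) a_n + 3 a_{n-1} - 3 a_{n-2} = 0,  where D(n) = (r+n)(r+n-1) + (1/4)(r+n) + (-5/2).
  a_n = [-3 a_{n-1} + 3 a_{n-2}] / D(n).
Since the indicial polynomial factors as (r - r_1)(r - r_2), D(n) = (r_1 + n - r_1)(r_1 + n - r_2) = n(n + 13/4).
Evaluating step by step (a_0 = 1):
  n = 1: D(1) = 1(1 + 13/4) = 17/4; numerator = -3(1) = -3; a_1 = (-3)/(17/4) = -12/17
  n = 2: D(2) = 2(2 + 13/4) = 21/2; numerator = -3(-12/17) + 3(1) = 87/17; a_2 = (87/17)/(21/2) = 58/119
  n = 3: D(3) = 3(3 + 13/4) = 75/4; numerator = -3(58/119) + 3(-12/17) = -426/119; a_3 = (-426/119)/(75/4) = -568/2975
  n = 4: D(4) = 4(4 + 13/4) = 29; numerator = -3(-568/2975) + 3(58/119) = 6054/2975; a_4 = (6054/2975)/(29) = 6054/86275

r = 2; a_0 = 1; a_1 = -12/17; a_2 = 58/119; a_3 = -568/2975; a_4 = 6054/86275


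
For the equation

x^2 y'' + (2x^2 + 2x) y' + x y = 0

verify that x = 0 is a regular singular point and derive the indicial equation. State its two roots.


Divide by x^2 to reach normal form y'' + P_1(x) y' + P_2(x) y = 0 with P_1(x) = 2 + 2/x and P_2(x) = 1/x.
x = 0 is a singular point because the y'-coefficient 2 + 2/x has a pole at x = 0 and the y-coefficient 1/x has a pole at x = 0.
It is a regular singular point because x P_1(x) = p(x) = 2x + 2 and x^2 P_2(x) = q(x) = x are polynomials, hence analytic at x = 0.
p(0) = 2,  q(0) = 0.
Indicial equation: r(r-1) + p(0) r + q(0) = 0, i.e. r^2 + (p(0) - 1) r + q(0) = 0, i.e. r^2 + 1 r = 0.
Discriminant: (1)^2 - 4(0) = 1, so r = (-1 ± 1)/2.
Solving: r_1 = 0, r_2 = -1.

indicial: r^2 + 1 r = 0; roots r_1 = 0, r_2 = -1


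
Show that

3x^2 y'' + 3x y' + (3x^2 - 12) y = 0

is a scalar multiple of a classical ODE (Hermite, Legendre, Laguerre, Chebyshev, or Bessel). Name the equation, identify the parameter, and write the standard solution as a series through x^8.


All three coefficients share the factor 3; dividing through by 3 gives  x^2 y'' + x y' + (x^2 - 4) y = 0.
This matches the Bessel equation x^2 y'' + x y' + (x^2 - nu^2) y = 0 with nu^2 = 4, so nu = 2; the solution bounded at x = 0 is J_2(x).
Frobenius at x = 0: indicial roots ±nu; for r = nu the recurrence k(k + 2nu) c_k = -c_{k-2} gives the standard series J_nu(x) = sum_{k>=0} (-1)^k / (k! (k+nu)!) (x/2)^(2k+nu). Evaluate the first 4 terms:
  k = 0: (-1)^0 / (0! * 2! * 2^2) x^2 = 1/(1*2*4) x^2 = (1/8) x^2
  k = 1: (-1)^1 / (1! * 3! * 2^4) x^4 = -1/(1*6*16) x^4 = (-1/96) x^4
  k = 2: (-1)^2 / (2! * 4! * 2^6) x^6 = 1/(2*24*64) x^6 = (1/3072) x^6
  k = 3: (-1)^3 / (3! * 5! * 2^8) x^8 = -1/(6*120*256) x^8 = (-1/184320) x^8
Hence J_2(x) = -x^8/184320 + x^6/3072 - x^4/96 + x^2/8 + ....

J_2(x); series = -x^8/184320 + x^6/3072 - x^4/96 + x^2/8


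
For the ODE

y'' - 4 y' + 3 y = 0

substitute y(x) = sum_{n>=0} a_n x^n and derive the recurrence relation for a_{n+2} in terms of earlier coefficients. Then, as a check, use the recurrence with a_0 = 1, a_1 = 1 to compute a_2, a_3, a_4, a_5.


Substitute y = sum_n a_n x^n.
y''(x) has coefficient (n+2)(n+1) a_{n+2} at x^n;
-4 y'(x) has coefficient -4 (n+1) a_{n+1} at x^n;
3 y(x) has coefficient 3 a_n at x^n.
Matching x^n: (n+2)(n+1) a_{n+2} - 4 (n+1) a_{n+1} + 3 a_n = 0.
Thus a_{n+2} = [4 (n+1) a_{n+1} - 3 a_n] / ((n+1)(n+2)).

Check with a_0 = 1, a_1 = 1 (apply the recurrence for n = 0, 1, 2, 3): a_0 = 1, a_1 = 1, a_2 = 1/2, a_3 = 1/6, a_4 = 1/24, a_5 = 1/120.

a_(n+2) = [4 (n+1) a_(n+1) - 3 a_n] / ((n+1)(n+2)); check: a_0 = 1, a_1 = 1, a_2 = 1/2, a_3 = 1/6, a_4 = 1/24, a_5 = 1/120


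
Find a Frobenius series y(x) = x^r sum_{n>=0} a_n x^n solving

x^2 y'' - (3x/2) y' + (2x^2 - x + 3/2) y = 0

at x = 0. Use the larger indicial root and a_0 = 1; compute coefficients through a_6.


Write in Frobenius form y'' + (p(x)/x) y' + (q(x)/x^2) y = 0:
  p(x) = -3/2,  q(x) = 2x^2 - x + 3/2.
Indicial equation: r(r-1) + (-3/2) r + (3/2) = 0 -> roots r_1 = 3/2, r_2 = 1.
Take r = r_1 = 3/2. Let y(x) = x^r sum_{n>=0} a_n x^n with a_0 = 1.
Substitute y = x^r sum a_n x^n and match x^{r+n}. The recurrence is
  D(n) a_n - 1 a_{n-1} + 2 a_{n-2} = 0,  where D(n) = (r+n)(r+n-1) + (-3/2)(r+n) + (3/2).
  a_n = [1 a_{n-1} - 2 a_{n-2}] / D(n).
Since the indicial polynomial factors as (r - r_1)(r - r_2), D(n) = (r_1 + n - r_1)(r_1 + n - r_2) = n(n + 1/2).
Evaluating step by step (a_0 = 1):
  n = 1: D(1) = 1(1 + 1/2) = 3/2; numerator = 1(1) = 1; a_1 = (1)/(3/2) = 2/3
  n = 2: D(2) = 2(2 + 1/2) = 5; numerator = 1(2/3) - 2(1) = -4/3; a_2 = (-4/3)/(5) = -4/15
  n = 3: D(3) = 3(3 + 1/2) = 21/2; numerator = 1(-4/15) - 2(2/3) = -8/5; a_3 = (-8/5)/(21/2) = -16/105
  n = 4: D(4) = 4(4 + 1/2) = 18; numerator = 1(-16/105) - 2(-4/15) = 8/21; a_4 = (8/21)/(18) = 4/189
  n = 5: D(5) = 5(5 + 1/2) = 55/2; numerator = 1(4/189) - 2(-16/105) = 44/135; a_5 = (44/135)/(55/2) = 8/675
  n = 6: D(6) = 6(6 + 1/2) = 39; numerator = 1(8/675) - 2(4/189) = -16/525; a_6 = (-16/525)/(39) = -16/20475

r = 3/2; a_0 = 1; a_1 = 2/3; a_2 = -4/15; a_3 = -16/105; a_4 = 4/189; a_5 = 8/675; a_6 = -16/20475


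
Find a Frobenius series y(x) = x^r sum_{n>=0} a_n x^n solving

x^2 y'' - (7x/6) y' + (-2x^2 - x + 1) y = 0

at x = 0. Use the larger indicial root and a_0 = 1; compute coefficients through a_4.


Write in Frobenius form y'' + (p(x)/x) y' + (q(x)/x^2) y = 0:
  p(x) = -7/6,  q(x) = -2x^2 - x + 1.
Indicial equation: r(r-1) + (-7/6) r + (1) = 0 -> roots r_1 = 3/2, r_2 = 2/3.
Take r = r_1 = 3/2. Let y(x) = x^r sum_{n>=0} a_n x^n with a_0 = 1.
Substitute y = x^r sum a_n x^n and match x^{r+n}. The recurrence is
  D(n) a_n - 1 a_{n-1} - 2 a_{n-2} = 0,  where D(n) = (r+n)(r+n-1) + (-7/6)(r+n) + (1).
  a_n = [1 a_{n-1} + 2 a_{n-2}] / D(n).
Since the indicial polynomial factors as (r - r_1)(r - r_2), D(n) = (r_1 + n - r_1)(r_1 + n - r_2) = n(n + 5/6).
Evaluating step by step (a_0 = 1):
  n = 1: D(1) = 1(1 + 5/6) = 11/6; numerator = 1(1) = 1; a_1 = (1)/(11/6) = 6/11
  n = 2: D(2) = 2(2 + 5/6) = 17/3; numerator = 1(6/11) + 2(1) = 28/11; a_2 = (28/11)/(17/3) = 84/187
  n = 3: D(3) = 3(3 + 5/6) = 23/2; numerator = 1(84/187) + 2(6/11) = 288/187; a_3 = (288/187)/(23/2) = 576/4301
  n = 4: D(4) = 4(4 + 5/6) = 58/3; numerator = 1(576/4301) + 2(84/187) = 4440/4301; a_4 = (4440/4301)/(58/3) = 6660/124729

r = 3/2; a_0 = 1; a_1 = 6/11; a_2 = 84/187; a_3 = 576/4301; a_4 = 6660/124729


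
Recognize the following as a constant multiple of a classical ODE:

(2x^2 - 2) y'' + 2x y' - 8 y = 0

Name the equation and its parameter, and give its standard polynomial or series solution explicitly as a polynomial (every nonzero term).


All three coefficients share the factor -2; dividing through by -2 gives  (1 - x^2) y'' - x y' + 4 y = 0.
This matches the Chebyshev equation (1 - x^2) y'' - x y' + n^2 y = 0 (note the -x y' term, not -2x y') with n^2 = 4, so n = 2; the polynomial solution is T_2(x).
With y = sum_k a_k x^k, matching x^k gives (k+2)(k+1) a_{k+2} = (k^2 - n^2) a_k = (k - 2)(k + 2) a_k. The right side vanishes at k = 2, so the series with the parity of 2 terminates at degree 2.
Standard normalization: leading coefficient of T_n is 2^(n-1), so a_2 = 2^1 = 2. Work downward with a_k = (k+1)(k+2) a_{k+2} / ((k - 2)(k + 2)):
  a_0 = (1)(2)(2) / ((0 - 2)(0 + 2)) = 4/(-4) = -1
Hence T_2(x) = 2 x^2 - 1.

T_2(x); series = 2 x^2 - 1


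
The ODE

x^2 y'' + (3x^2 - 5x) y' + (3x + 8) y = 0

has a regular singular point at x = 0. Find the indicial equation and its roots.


Divide by x^2 to reach normal form y'' + P_1(x) y' + P_2(x) y = 0 with P_1(x) = 3 - 5/x and P_2(x) = 3/x + 8/x^2.
x = 0 is a singular point because the y'-coefficient 3 - 5/x has a pole at x = 0 and the y-coefficient 3/x + 8/x^2 has a pole at x = 0.
It is a regular singular point because x P_1(x) = p(x) = 3x - 5 and x^2 P_2(x) = q(x) = 3x + 8 are polynomials, hence analytic at x = 0.
p(0) = -5,  q(0) = 8.
Indicial equation: r(r-1) + p(0) r + q(0) = 0, i.e. r^2 + (p(0) - 1) r + q(0) = 0, i.e. r^2 - 6 r + 8 = 0.
Discriminant: (-6)^2 - 4(8) = 4, so r = (6 ± 2)/2.
Solving: r_1 = 4, r_2 = 2.

indicial: r^2 - 6 r + 8 = 0; roots r_1 = 4, r_2 = 2


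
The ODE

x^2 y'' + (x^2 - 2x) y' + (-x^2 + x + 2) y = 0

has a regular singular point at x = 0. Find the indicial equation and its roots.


Divide by x^2 to reach normal form y'' + P_1(x) y' + P_2(x) y = 0 with P_1(x) = 1 - 2/x and P_2(x) = -1 + 1/x + 2/x^2.
x = 0 is a singular point because the y'-coefficient 1 - 2/x has a pole at x = 0 and the y-coefficient -1 + 1/x + 2/x^2 has a pole at x = 0.
It is a regular singular point because x P_1(x) = p(x) = x - 2 and x^2 P_2(x) = q(x) = -x^2 + x + 2 are polynomials, hence analytic at x = 0.
p(0) = -2,  q(0) = 2.
Indicial equation: r(r-1) + p(0) r + q(0) = 0, i.e. r^2 + (p(0) - 1) r + q(0) = 0, i.e. r^2 - 3 r + 2 = 0.
Discriminant: (-3)^2 - 4(2) = 1, so r = (3 ± 1)/2.
Solving: r_1 = 2, r_2 = 1.

indicial: r^2 - 3 r + 2 = 0; roots r_1 = 2, r_2 = 1


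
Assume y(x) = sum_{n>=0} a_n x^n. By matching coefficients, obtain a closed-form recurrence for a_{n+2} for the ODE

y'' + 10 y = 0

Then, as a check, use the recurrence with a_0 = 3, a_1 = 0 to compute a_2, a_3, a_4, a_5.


Substitute y = sum_n a_n x^n into y'' + (const) y = 0.
y''(x) = sum_{n>=0} (n+2)(n+1) a_{n+2} x^n.
The ODE becomes sum_n [(n+2)(n+1) a_{n+2} + 10 a_n] x^n = 0.
Setting each coefficient to zero gives the recurrence:
  (n+2)(n+1) a_{n+2} + 10 a_n = 0,
  a_{n+2} = -10 / ((n+1)(n+2)) a_n.

Check with a_0 = 3, a_1 = 0 (apply the recurrence for n = 0, 1, 2, 3): a_0 = 3, a_1 = 0, a_2 = -15, a_3 = 0, a_4 = 25/2, a_5 = 0.

a_{n+2} = -10/((n+1)(n+2)) * a_n; check: a_0 = 3, a_1 = 0, a_2 = -15, a_3 = 0, a_4 = 25/2, a_5 = 0


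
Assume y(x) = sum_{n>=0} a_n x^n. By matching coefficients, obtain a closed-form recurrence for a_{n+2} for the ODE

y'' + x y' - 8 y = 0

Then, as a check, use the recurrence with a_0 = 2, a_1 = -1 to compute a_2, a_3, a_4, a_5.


Substitute y = sum_n a_n x^n.
y''(x) has coefficient (n+2)(n+1) a_{n+2} at x^n;
x y'(x) has coefficient n a_n at x^n (shift);
-8 y(x) has coefficient -8 a_n at x^n.
Matching x^n: (n+2)(n+1) a_{n+2} + (n - 8) a_n = 0.
Thus a_{n+2} = (-n + 8) / ((n+1)(n+2)) * a_n.

Check with a_0 = 2, a_1 = -1 (apply the recurrence for n = 0, 1, 2, 3): a_0 = 2, a_1 = -1, a_2 = 8, a_3 = -7/6, a_4 = 4, a_5 = -7/24.

a_(n+2) = (-n + 8) / ((n+1)(n+2)) * a_n; check: a_0 = 2, a_1 = -1, a_2 = 8, a_3 = -7/6, a_4 = 4, a_5 = -7/24


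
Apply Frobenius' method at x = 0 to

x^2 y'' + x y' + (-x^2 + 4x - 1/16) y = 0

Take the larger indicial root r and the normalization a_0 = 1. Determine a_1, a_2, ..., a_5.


Write in Frobenius form y'' + (p(x)/x) y' + (q(x)/x^2) y = 0:
  p(x) = 1,  q(x) = -x^2 + 4x - 1/16.
Indicial equation: r(r-1) + (1) r + (-1/16) = 0 -> roots r_1 = 1/4, r_2 = -1/4.
Take r = r_1 = 1/4. Let y(x) = x^r sum_{n>=0} a_n x^n with a_0 = 1.
Substitute y = x^r sum a_n x^n and match x^{r+n}. The recurrence is
  D(n) a_n + 4 a_{n-1} - 1 a_{n-2} = 0,  where D(n) = (r+n)(r+n-1) + (1)(r+n) + (-1/16).
  a_n = [-4 a_{n-1} + 1 a_{n-2}] / D(n).
Since the indicial polynomial factors as (r - r_1)(r - r_2), D(n) = (r_1 + n - r_1)(r_1 + n - r_2) = n(n + 1/2).
Evaluating step by step (a_0 = 1):
  n = 1: D(1) = 1(1 + 1/2) = 3/2; numerator = -4(1) = -4; a_1 = (-4)/(3/2) = -8/3
  n = 2: D(2) = 2(2 + 1/2) = 5; numerator = -4(-8/3) + 1(1) = 35/3; a_2 = (35/3)/(5) = 7/3
  n = 3: D(3) = 3(3 + 1/2) = 21/2; numerator = -4(7/3) + 1(-8/3) = -12; a_3 = (-12)/(21/2) = -8/7
  n = 4: D(4) = 4(4 + 1/2) = 18; numerator = -4(-8/7) + 1(7/3) = 145/21; a_4 = (145/21)/(18) = 145/378
  n = 5: D(5) = 5(5 + 1/2) = 55/2; numerator = -4(145/378) + 1(-8/7) = -506/189; a_5 = (-506/189)/(55/2) = -92/945

r = 1/4; a_0 = 1; a_1 = -8/3; a_2 = 7/3; a_3 = -8/7; a_4 = 145/378; a_5 = -92/945


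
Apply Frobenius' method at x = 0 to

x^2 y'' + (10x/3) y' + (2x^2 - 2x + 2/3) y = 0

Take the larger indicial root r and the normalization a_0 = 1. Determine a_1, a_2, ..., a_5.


Write in Frobenius form y'' + (p(x)/x) y' + (q(x)/x^2) y = 0:
  p(x) = 10/3,  q(x) = 2x^2 - 2x + 2/3.
Indicial equation: r(r-1) + (10/3) r + (2/3) = 0 -> roots r_1 = -1/3, r_2 = -2.
Take r = r_1 = -1/3. Let y(x) = x^r sum_{n>=0} a_n x^n with a_0 = 1.
Substitute y = x^r sum a_n x^n and match x^{r+n}. The recurrence is
  D(n) a_n - 2 a_{n-1} + 2 a_{n-2} = 0,  where D(n) = (r+n)(r+n-1) + (10/3)(r+n) + (2/3).
  a_n = [2 a_{n-1} - 2 a_{n-2}] / D(n).
Since the indicial polynomial factors as (r - r_1)(r - r_2), D(n) = (r_1 + n - r_1)(r_1 + n - r_2) = n(n + 5/3).
Evaluating step by step (a_0 = 1):
  n = 1: D(1) = 1(1 + 5/3) = 8/3; numerator = 2(1) = 2; a_1 = (2)/(8/3) = 3/4
  n = 2: D(2) = 2(2 + 5/3) = 22/3; numerator = 2(3/4) - 2(1) = -1/2; a_2 = (-1/2)/(22/3) = -3/44
  n = 3: D(3) = 3(3 + 5/3) = 14; numerator = 2(-3/44) - 2(3/4) = -18/11; a_3 = (-18/11)/(14) = -9/77
  n = 4: D(4) = 4(4 + 5/3) = 68/3; numerator = 2(-9/77) - 2(-3/44) = -15/154; a_4 = (-15/154)/(68/3) = -45/10472
  n = 5: D(5) = 5(5 + 5/3) = 100/3; numerator = 2(-45/10472) - 2(-9/77) = 1179/5236; a_5 = (1179/5236)/(100/3) = 3537/523600

r = -1/3; a_0 = 1; a_1 = 3/4; a_2 = -3/44; a_3 = -9/77; a_4 = -45/10472; a_5 = 3537/523600


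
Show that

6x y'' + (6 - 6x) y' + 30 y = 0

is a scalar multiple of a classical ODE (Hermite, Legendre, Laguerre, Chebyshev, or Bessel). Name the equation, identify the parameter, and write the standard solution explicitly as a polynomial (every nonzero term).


All three coefficients share the factor 6; dividing through by 6 gives  x y'' + (1 - x) y' + 5 y = 0.
This matches the Laguerre equation x y'' + (1 - x) y' + n y = 0 with n = 5; the polynomial solution is L_5(x).
With y = sum_k a_k x^k, matching x^k gives (k+1)k a_{k+1} + (k+1) a_{k+1} - k a_k + n a_k = 0, i.e. (k+1)^2 a_{k+1} = (k - n) a_k = (k - 5) a_k. The right side vanishes at k = 5, so the series terminates at degree 5.
Standard normalization L_n(0) = 1 gives a_0 = 1. Work upward with a_{k+1} = (k - 5) a_k / (k+1)^2:
  a_1 = (0 - 5)(1) / 1^2 = -5/1 = -5
  a_2 = (1 - 5)(-5) / 2^2 = 20/4 = 5
  a_3 = (2 - 5)(5) / 3^2 = -15/9 = -5/3
  a_4 = (3 - 5)(-5/3) / 4^2 = (10/3)/16 = 5/24
  a_5 = (4 - 5)(5/24) / 5^2 = (-5/24)/25 = -1/120
Hence L_5(x) = -x^5/120 + 5 x^4/24 - 5 x^3/3 + 5 x^2 - 5 x + 1.

L_5(x); series = -x^5/120 + 5 x^4/24 - 5 x^3/3 + 5 x^2 - 5 x + 1


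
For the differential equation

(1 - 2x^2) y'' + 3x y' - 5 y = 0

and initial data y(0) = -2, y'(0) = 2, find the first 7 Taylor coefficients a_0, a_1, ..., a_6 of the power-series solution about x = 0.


Ansatz: y(x) = sum_{n>=0} a_n x^n, so y'(x) = sum_{n>=1} n a_n x^(n-1) and y''(x) = sum_{n>=2} n(n-1) a_n x^(n-2).
Substitute into P(x) y'' + Q(x) y' + R(x) y = 0 with P(x) = 1 - 2x^2, Q(x) = 3x, R(x) = -5, and match powers of x.
Initial conditions: a_0 = -2, a_1 = 2.
Setting the coefficient of each power of x to zero and solving order by order (substituting the coefficients already found):
  x^0: 2 a_2 - 5 a_0 = 0  ->  2 a_2 = 5 a_0 = -10  ->  a_2 = -5
  x^1: 6 a_3 - 2 a_1 = 0  ->  6 a_3 = 2 a_1 = 4  ->  a_3 = 2/3
  x^2: 12 a_4 - 3 a_2 = 0  ->  12 a_4 = 3 a_2 = -15  ->  a_4 = -5/4
  x^3: 20 a_5 - 8 a_3 = 0  ->  20 a_5 = 8 a_3 = 16/3  ->  a_5 = 4/15
  x^4: 30 a_6 - 17 a_4 = 0  ->  30 a_6 = 17 a_4 = -85/4  ->  a_6 = -17/24
Truncated series: y(x) = -2 + 2 x - 5 x^2 + (2/3) x^3 - (5/4) x^4 + (4/15) x^5 - (17/24) x^6 + O(x^7).

a_0 = -2; a_1 = 2; a_2 = -5; a_3 = 2/3; a_4 = -5/4; a_5 = 4/15; a_6 = -17/24


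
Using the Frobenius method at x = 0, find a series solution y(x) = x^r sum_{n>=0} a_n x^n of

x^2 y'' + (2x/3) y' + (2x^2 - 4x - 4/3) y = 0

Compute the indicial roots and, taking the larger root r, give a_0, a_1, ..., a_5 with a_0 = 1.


Write in Frobenius form y'' + (p(x)/x) y' + (q(x)/x^2) y = 0:
  p(x) = 2/3,  q(x) = 2x^2 - 4x - 4/3.
Indicial equation: r(r-1) + (2/3) r + (-4/3) = 0 -> roots r_1 = 4/3, r_2 = -1.
Take r = r_1 = 4/3. Let y(x) = x^r sum_{n>=0} a_n x^n with a_0 = 1.
Substitute y = x^r sum a_n x^n and match x^{r+n}. The recurrence is
  D(n) a_n - 4 a_{n-1} + 2 a_{n-2} = 0,  where D(n) = (r+n)(r+n-1) + (2/3)(r+n) + (-4/3).
  a_n = [4 a_{n-1} - 2 a_{n-2}] / D(n).
Since the indicial polynomial factors as (r - r_1)(r - r_2), D(n) = (r_1 + n - r_1)(r_1 + n - r_2) = n(n + 7/3).
Evaluating step by step (a_0 = 1):
  n = 1: D(1) = 1(1 + 7/3) = 10/3; numerator = 4(1) = 4; a_1 = (4)/(10/3) = 6/5
  n = 2: D(2) = 2(2 + 7/3) = 26/3; numerator = 4(6/5) - 2(1) = 14/5; a_2 = (14/5)/(26/3) = 21/65
  n = 3: D(3) = 3(3 + 7/3) = 16; numerator = 4(21/65) - 2(6/5) = -72/65; a_3 = (-72/65)/(16) = -9/130
  n = 4: D(4) = 4(4 + 7/3) = 76/3; numerator = 4(-9/130) - 2(21/65) = -12/13; a_4 = (-12/13)/(76/3) = -9/247
  n = 5: D(5) = 5(5 + 7/3) = 110/3; numerator = 4(-9/247) - 2(-9/130) = -9/1235; a_5 = (-9/1235)/(110/3) = -27/135850

r = 4/3; a_0 = 1; a_1 = 6/5; a_2 = 21/65; a_3 = -9/130; a_4 = -9/247; a_5 = -27/135850


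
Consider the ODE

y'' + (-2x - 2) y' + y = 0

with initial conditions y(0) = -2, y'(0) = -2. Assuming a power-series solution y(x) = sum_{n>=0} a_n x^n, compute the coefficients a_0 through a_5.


Ansatz: y(x) = sum_{n>=0} a_n x^n, so y'(x) = sum_{n>=1} n a_n x^(n-1) and y''(x) = sum_{n>=2} n(n-1) a_n x^(n-2).
Substitute into P(x) y'' + Q(x) y' + R(x) y = 0 with P(x) = 1, Q(x) = -2x - 2, R(x) = 1, and match powers of x.
Initial conditions: a_0 = -2, a_1 = -2.
Setting the coefficient of each power of x to zero and solving order by order (substituting the coefficients already found):
  x^0: 2 a_2 - 2 a_1 + a_0 = 0  ->  2 a_2 = 2 a_1 - a_0 = -2  ->  a_2 = -1
  x^1: 6 a_3 - 4 a_2 - a_1 = 0  ->  6 a_3 = 4 a_2 + a_1 = -6  ->  a_3 = -1
  x^2: 12 a_4 - 6 a_3 - 3 a_2 = 0  ->  12 a_4 = 6 a_3 + 3 a_2 = -9  ->  a_4 = -3/4
  x^3: 20 a_5 - 8 a_4 - 5 a_3 = 0  ->  20 a_5 = 8 a_4 + 5 a_3 = -11  ->  a_5 = -11/20
Truncated series: y(x) = -2 - 2 x - x^2 - x^3 - (3/4) x^4 - (11/20) x^5 + O(x^6).

a_0 = -2; a_1 = -2; a_2 = -1; a_3 = -1; a_4 = -3/4; a_5 = -11/20


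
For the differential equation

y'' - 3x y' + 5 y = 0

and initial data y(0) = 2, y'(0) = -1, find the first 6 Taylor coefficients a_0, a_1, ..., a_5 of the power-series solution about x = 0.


Ansatz: y(x) = sum_{n>=0} a_n x^n, so y'(x) = sum_{n>=1} n a_n x^(n-1) and y''(x) = sum_{n>=2} n(n-1) a_n x^(n-2).
Substitute into P(x) y'' + Q(x) y' + R(x) y = 0 with P(x) = 1, Q(x) = -3x, R(x) = 5, and match powers of x.
Initial conditions: a_0 = 2, a_1 = -1.
Setting the coefficient of each power of x to zero and solving order by order (substituting the coefficients already found):
  x^0: 2 a_2 + 5 a_0 = 0  ->  2 a_2 = -5 a_0 = -10  ->  a_2 = -5
  x^1: 6 a_3 + 2 a_1 = 0  ->  6 a_3 = -2 a_1 = 2  ->  a_3 = 1/3
  x^2: 12 a_4 - a_2 = 0  ->  12 a_4 = a_2 = -5  ->  a_4 = -5/12
  x^3: 20 a_5 - 4 a_3 = 0  ->  20 a_5 = 4 a_3 = 4/3  ->  a_5 = 1/15
Truncated series: y(x) = 2 - x - 5 x^2 + (1/3) x^3 - (5/12) x^4 + (1/15) x^5 + O(x^6).

a_0 = 2; a_1 = -1; a_2 = -5; a_3 = 1/3; a_4 = -5/12; a_5 = 1/15


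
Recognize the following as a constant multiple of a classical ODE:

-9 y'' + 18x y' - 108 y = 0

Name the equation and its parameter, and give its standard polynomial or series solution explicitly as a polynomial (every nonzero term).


All three coefficients share the factor -9; dividing through by -9 gives  y'' - 2x y' + 12 y = 0.
This matches the Hermite equation y'' - 2x y' + 2n y = 0 with 2n = 12, so n = 6; the polynomial solution is H_6(x).
With y = sum_k a_k x^k, matching x^k gives (k+2)(k+1) a_{k+2} = 2(k - n) a_k = 2(k - 6) a_k. The right side vanishes at k = 6, so the series with the parity of 6 terminates at degree 6.
Standard normalization: leading coefficient of H_n is 2^n, so a_6 = 2^6 = 64. Work downward with a_k = (k+1)(k+2) a_{k+2} / (2(k - n)):
  a_4 = (5)(6)(64) / (2(4 - 6)) = 1920/(-4) = -480
  a_2 = (3)(4)(-480) / (2(2 - 6)) = -5760/(-8) = 720
  a_0 = (1)(2)(720) / (2(0 - 6)) = 1440/(-12) = -120
Hence H_6(x) = 64 x^6 - 480 x^4 + 720 x^2 - 120.

H_6(x); series = 64 x^6 - 480 x^4 + 720 x^2 - 120


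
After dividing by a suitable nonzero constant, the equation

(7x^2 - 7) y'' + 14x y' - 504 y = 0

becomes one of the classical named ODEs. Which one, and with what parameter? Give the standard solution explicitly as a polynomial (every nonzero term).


All three coefficients share the factor -7; dividing through by -7 gives  (1 - x^2) y'' - 2x y' + 72 y = 0.
This matches the Legendre equation (1 - x^2) y'' - 2x y' + n(n+1) y = 0 (note the -2x y' term) with n(n+1) = 72, so n = 8; the polynomial solution is P_8(x).
With y = sum_k a_k x^k, matching x^k gives (k+2)(k+1) a_{k+2} = [k(k+1) - n(n+1)] a_k = (k - 8)(k + 9) a_k. The right side vanishes at k = 8, so the series with the parity of 8 terminates at degree 8.
Standard normalization (P_n(1) = 1): leading coefficient (2n)!/(2^n (n!)^2) = 20922789888000/(256*1625702400) = 6435/128, so a_8 = 6435/128. Work downward with a_k = (k+1)(k+2) a_{k+2} / ((k - 8)(k + 9)):
  a_6 = (7)(8)(6435/128) / ((6 - 8)(6 + 9)) = (45045/16)/(-30) = -3003/32
  a_4 = (5)(6)(-3003/32) / ((4 - 8)(4 + 9)) = (-45045/16)/(-52) = 3465/64
  a_2 = (3)(4)(3465/64) / ((2 - 8)(2 + 9)) = (10395/16)/(-66) = -315/32
  a_0 = (1)(2)(-315/32) / ((0 - 8)(0 + 9)) = (-315/16)/(-72) = 35/128
Hence P_8(x) = 6435 x^8/128 - 3003 x^6/32 + 3465 x^4/64 - 315 x^2/32 + 35/128.

P_8(x); series = 6435 x^8/128 - 3003 x^6/32 + 3465 x^4/64 - 315 x^2/32 + 35/128


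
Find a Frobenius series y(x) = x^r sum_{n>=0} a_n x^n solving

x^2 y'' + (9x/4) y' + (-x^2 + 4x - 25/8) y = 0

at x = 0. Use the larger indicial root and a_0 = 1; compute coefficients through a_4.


Write in Frobenius form y'' + (p(x)/x) y' + (q(x)/x^2) y = 0:
  p(x) = 9/4,  q(x) = -x^2 + 4x - 25/8.
Indicial equation: r(r-1) + (9/4) r + (-25/8) = 0 -> roots r_1 = 5/4, r_2 = -5/2.
Take r = r_1 = 5/4. Let y(x) = x^r sum_{n>=0} a_n x^n with a_0 = 1.
Substitute y = x^r sum a_n x^n and match x^{r+n}. The recurrence is
  D(n) a_n + 4 a_{n-1} - 1 a_{n-2} = 0,  where D(n) = (r+n)(r+n-1) + (9/4)(r+n) + (-25/8).
  a_n = [-4 a_{n-1} + 1 a_{n-2}] / D(n).
Since the indicial polynomial factors as (r - r_1)(r - r_2), D(n) = (r_1 + n - r_1)(r_1 + n - r_2) = n(n + 15/4).
Evaluating step by step (a_0 = 1):
  n = 1: D(1) = 1(1 + 15/4) = 19/4; numerator = -4(1) = -4; a_1 = (-4)/(19/4) = -16/19
  n = 2: D(2) = 2(2 + 15/4) = 23/2; numerator = -4(-16/19) + 1(1) = 83/19; a_2 = (83/19)/(23/2) = 166/437
  n = 3: D(3) = 3(3 + 15/4) = 81/4; numerator = -4(166/437) + 1(-16/19) = -1032/437; a_3 = (-1032/437)/(81/4) = -1376/11799
  n = 4: D(4) = 4(4 + 15/4) = 31; numerator = -4(-1376/11799) + 1(166/437) = 9986/11799; a_4 = (9986/11799)/(31) = 9986/365769

r = 5/4; a_0 = 1; a_1 = -16/19; a_2 = 166/437; a_3 = -1376/11799; a_4 = 9986/365769


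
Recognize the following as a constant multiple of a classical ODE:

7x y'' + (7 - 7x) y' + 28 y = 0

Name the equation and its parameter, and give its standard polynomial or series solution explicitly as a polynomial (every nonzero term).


All three coefficients share the factor 7; dividing through by 7 gives  x y'' + (1 - x) y' + 4 y = 0.
This matches the Laguerre equation x y'' + (1 - x) y' + n y = 0 with n = 4; the polynomial solution is L_4(x).
With y = sum_k a_k x^k, matching x^k gives (k+1)k a_{k+1} + (k+1) a_{k+1} - k a_k + n a_k = 0, i.e. (k+1)^2 a_{k+1} = (k - n) a_k = (k - 4) a_k. The right side vanishes at k = 4, so the series terminates at degree 4.
Standard normalization L_n(0) = 1 gives a_0 = 1. Work upward with a_{k+1} = (k - 4) a_k / (k+1)^2:
  a_1 = (0 - 4)(1) / 1^2 = -4/1 = -4
  a_2 = (1 - 4)(-4) / 2^2 = 12/4 = 3
  a_3 = (2 - 4)(3) / 3^2 = -6/9 = -2/3
  a_4 = (3 - 4)(-2/3) / 4^2 = (2/3)/16 = 1/24
Hence L_4(x) = x^4/24 - 2 x^3/3 + 3 x^2 - 4 x + 1.

L_4(x); series = x^4/24 - 2 x^3/3 + 3 x^2 - 4 x + 1


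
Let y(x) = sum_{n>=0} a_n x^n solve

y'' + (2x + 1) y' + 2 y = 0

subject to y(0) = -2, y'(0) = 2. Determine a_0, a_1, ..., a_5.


Ansatz: y(x) = sum_{n>=0} a_n x^n, so y'(x) = sum_{n>=1} n a_n x^(n-1) and y''(x) = sum_{n>=2} n(n-1) a_n x^(n-2).
Substitute into P(x) y'' + Q(x) y' + R(x) y = 0 with P(x) = 1, Q(x) = 2x + 1, R(x) = 2, and match powers of x.
Initial conditions: a_0 = -2, a_1 = 2.
Setting the coefficient of each power of x to zero and solving order by order (substituting the coefficients already found):
  x^0: 2 a_2 + a_1 + 2 a_0 = 0  ->  2 a_2 = -a_1 - 2 a_0 = 2  ->  a_2 = 1
  x^1: 6 a_3 + 2 a_2 + 4 a_1 = 0  ->  6 a_3 = -2 a_2 - 4 a_1 = -10  ->  a_3 = -5/3
  x^2: 12 a_4 + 3 a_3 + 6 a_2 = 0  ->  12 a_4 = -3 a_3 - 6 a_2 = -1  ->  a_4 = -1/12
  x^3: 20 a_5 + 4 a_4 + 8 a_3 = 0  ->  20 a_5 = -4 a_4 - 8 a_3 = 41/3  ->  a_5 = 41/60
Truncated series: y(x) = -2 + 2 x + x^2 - (5/3) x^3 - (1/12) x^4 + (41/60) x^5 + O(x^6).

a_0 = -2; a_1 = 2; a_2 = 1; a_3 = -5/3; a_4 = -1/12; a_5 = 41/60


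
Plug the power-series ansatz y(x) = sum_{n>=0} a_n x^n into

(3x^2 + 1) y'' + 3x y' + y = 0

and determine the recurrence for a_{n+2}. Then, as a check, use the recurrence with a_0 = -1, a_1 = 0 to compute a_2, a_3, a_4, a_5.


Substitute y = sum_n a_n x^n.
(1 + 3 x^2) y'' contributes (n+2)(n+1) a_{n+2} + 3 n(n-1) a_n at x^n.
3 x y'(x) contributes 3 n a_n at x^n.
y(x) contributes 1 a_n at x^n.
Matching x^n: (n+2)(n+1) a_{n+2} + (3 n(n-1) + 3 n + 1) a_n = 0.
Thus a_{n+2} = (-3 n(n-1) - 3 n - 1) / ((n+1)(n+2)) * a_n.

Check with a_0 = -1, a_1 = 0 (apply the recurrence for n = 0, 1, 2, 3): a_0 = -1, a_1 = 0, a_2 = 1/2, a_3 = 0, a_4 = -13/24, a_5 = 0.

a_(n+2) = (-3 n(n-1) - 3 n - 1) / ((n+1)(n+2)) * a_n; check: a_0 = -1, a_1 = 0, a_2 = 1/2, a_3 = 0, a_4 = -13/24, a_5 = 0


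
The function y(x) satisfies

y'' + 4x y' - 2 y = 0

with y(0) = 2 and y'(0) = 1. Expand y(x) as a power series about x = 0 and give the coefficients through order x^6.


Ansatz: y(x) = sum_{n>=0} a_n x^n, so y'(x) = sum_{n>=1} n a_n x^(n-1) and y''(x) = sum_{n>=2} n(n-1) a_n x^(n-2).
Substitute into P(x) y'' + Q(x) y' + R(x) y = 0 with P(x) = 1, Q(x) = 4x, R(x) = -2, and match powers of x.
Initial conditions: a_0 = 2, a_1 = 1.
Setting the coefficient of each power of x to zero and solving order by order (substituting the coefficients already found):
  x^0: 2 a_2 - 2 a_0 = 0  ->  2 a_2 = 2 a_0 = 4  ->  a_2 = 2
  x^1: 6 a_3 + 2 a_1 = 0  ->  6 a_3 = -2 a_1 = -2  ->  a_3 = -1/3
  x^2: 12 a_4 + 6 a_2 = 0  ->  12 a_4 = -6 a_2 = -12  ->  a_4 = -1
  x^3: 20 a_5 + 10 a_3 = 0  ->  20 a_5 = -10 a_3 = 10/3  ->  a_5 = 1/6
  x^4: 30 a_6 + 14 a_4 = 0  ->  30 a_6 = -14 a_4 = 14  ->  a_6 = 7/15
Truncated series: y(x) = 2 + x + 2 x^2 - (1/3) x^3 - x^4 + (1/6) x^5 + (7/15) x^6 + O(x^7).

a_0 = 2; a_1 = 1; a_2 = 2; a_3 = -1/3; a_4 = -1; a_5 = 1/6; a_6 = 7/15


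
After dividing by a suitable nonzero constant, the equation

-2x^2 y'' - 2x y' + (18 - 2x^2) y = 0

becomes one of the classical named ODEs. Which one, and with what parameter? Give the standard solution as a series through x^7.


All three coefficients share the factor -2; dividing through by -2 gives  x^2 y'' + x y' + (x^2 - 9) y = 0.
This matches the Bessel equation x^2 y'' + x y' + (x^2 - nu^2) y = 0 with nu^2 = 9, so nu = 3; the solution bounded at x = 0 is J_3(x).
Frobenius at x = 0: indicial roots ±nu; for r = nu the recurrence k(k + 2nu) c_k = -c_{k-2} gives the standard series J_nu(x) = sum_{k>=0} (-1)^k / (k! (k+nu)!) (x/2)^(2k+nu). Evaluate the first 3 terms:
  k = 0: (-1)^0 / (0! * 3! * 2^3) x^3 = 1/(1*6*8) x^3 = (1/48) x^3
  k = 1: (-1)^1 / (1! * 4! * 2^5) x^5 = -1/(1*24*32) x^5 = (-1/768) x^5
  k = 2: (-1)^2 / (2! * 5! * 2^7) x^7 = 1/(2*120*128) x^7 = (1/30720) x^7
Hence J_3(x) = x^7/30720 - x^5/768 + x^3/48 + ....

J_3(x); series = x^7/30720 - x^5/768 + x^3/48


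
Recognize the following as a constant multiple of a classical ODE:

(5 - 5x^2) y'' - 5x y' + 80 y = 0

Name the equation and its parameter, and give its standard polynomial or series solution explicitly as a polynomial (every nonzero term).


All three coefficients share the factor 5; dividing through by 5 gives  (1 - x^2) y'' - x y' + 16 y = 0.
This matches the Chebyshev equation (1 - x^2) y'' - x y' + n^2 y = 0 (note the -x y' term, not -2x y') with n^2 = 16, so n = 4; the polynomial solution is T_4(x).
With y = sum_k a_k x^k, matching x^k gives (k+2)(k+1) a_{k+2} = (k^2 - n^2) a_k = (k - 4)(k + 4) a_k. The right side vanishes at k = 4, so the series with the parity of 4 terminates at degree 4.
Standard normalization: leading coefficient of T_n is 2^(n-1), so a_4 = 2^3 = 8. Work downward with a_k = (k+1)(k+2) a_{k+2} / ((k - 4)(k + 4)):
  a_2 = (3)(4)(8) / ((2 - 4)(2 + 4)) = 96/(-12) = -8
  a_0 = (1)(2)(-8) / ((0 - 4)(0 + 4)) = -16/(-16) = 1
Hence T_4(x) = 8 x^4 - 8 x^2 + 1.

T_4(x); series = 8 x^4 - 8 x^2 + 1
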